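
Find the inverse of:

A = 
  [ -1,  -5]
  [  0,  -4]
det(A) = (-1)(-4) - (-5)(0) = 4
For a 2×2 matrix, A⁻¹ = (1/det(A)) · [[d, -b], [-c, a]]
    = (1/4) · [[-4, 5], [0, -1]]

A⁻¹ = 
  [  -1,  5/4]
  [   0, -1/4]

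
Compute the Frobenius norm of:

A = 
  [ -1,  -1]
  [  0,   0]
||A||_F = 1.414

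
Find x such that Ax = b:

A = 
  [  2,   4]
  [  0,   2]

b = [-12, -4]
Row reduce the augmented matrix [A|b]:
(already in echelon form)
REF = 
  [  2,   4, -12]
  [  0,   2,  -4]

Back-substitution:
x₂ = (-4) / 2 = -2
x₁ = (-12 - (4)(-2)) / 2 = -2

x = [-2, -2]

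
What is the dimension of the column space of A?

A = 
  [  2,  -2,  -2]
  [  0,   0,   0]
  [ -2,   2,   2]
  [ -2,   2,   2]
Row reduce:
R3 → R3 + (1)·R1
R4 → R4 + (1)·R1
REF = 
  [  2,  -2,  -2]
  [  0,   0,   0]
  [  0,   0,   0]
  [  0,   0,   0]
Pivot columns: 1 → 1 pivot.
dim(Col(A)) = number of pivot columns = 1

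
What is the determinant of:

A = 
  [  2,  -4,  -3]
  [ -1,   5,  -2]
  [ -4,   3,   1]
-65

Cofactor expansion along row 1:
det(A) = (2)·((5)(1) - (-2)(3)) - (-4)·((-1)(1) - (-2)(-4)) + (-3)·((-1)(3) - (5)(-4))
  = (2)(11) - (-4)(-9) + (-3)(17)
  = -65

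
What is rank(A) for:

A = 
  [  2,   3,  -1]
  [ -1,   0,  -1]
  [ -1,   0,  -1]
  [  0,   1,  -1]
rank(A) = 2

Row reduce:
R2 → R2 + (1/2)·R1
R3 → R3 + (1/2)·R1
R3 → R3 - (1)·R2
R4 → R4 - (2/3)·R2
REF = 
  [   2,    3,   -1]
  [   0,  3/2, -3/2]
  [   0,    0,    0]
  [   0,    0,    0]
Pivot columns: 1, 2 → 2 pivots.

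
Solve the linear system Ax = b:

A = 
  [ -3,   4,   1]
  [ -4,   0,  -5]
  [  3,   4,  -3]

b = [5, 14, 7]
Row reduce the augmented matrix [A|b]:
R2 → R2 - (4/3)·R1
R3 → R3 + (1)·R1
R3 → R3 + (3/2)·R2
REF = 
  [   -3,     4,     1,     5]
  [    0, -16/3, -19/3,  22/3]
  [    0,     0, -23/2,    23]

Back-substitution:
x₃ = 23 / (-23/2) = -2
x₂ = (22/3 - (-19/3)(-2)) / (-16/3) = 1
x₁ = (5 - (4)(1) - (1)(-2)) / (-3) = -1

x = [-1, 1, -2]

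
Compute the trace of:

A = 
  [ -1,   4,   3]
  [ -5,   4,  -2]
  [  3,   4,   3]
6

tr(A) = -1 + 4 + 3 = 6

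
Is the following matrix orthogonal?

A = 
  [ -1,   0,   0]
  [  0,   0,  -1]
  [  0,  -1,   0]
Yes

AᵀA = 
  [  1,   0,   0]
  [  0,   1,   0]
  [  0,   0,   1]
= I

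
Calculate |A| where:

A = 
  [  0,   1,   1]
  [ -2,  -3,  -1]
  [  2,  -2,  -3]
2

Cofactor expansion along row 1:
det(A) = (0)·((-3)(-3) - (-1)(-2)) - (1)·((-2)(-3) - (-1)(2)) + (1)·((-2)(-2) - (-3)(2))
  = (0)(7) - (1)(8) + (1)(10)
  = 2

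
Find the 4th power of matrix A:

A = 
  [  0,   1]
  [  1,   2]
A² = A·A:
A²[1,1] = (0)(0) + (1)(1) = 1
A²[1,2] = (0)(1) + (1)(2) = 2
A²[2,1] = (1)(0) + (2)(1) = 2
A²[2,2] = (1)(1) + (2)(2) = 5
A² = 
  [  1,   2]
  [  2,   5]

A^3 = A^2·A:
A^3[1,1] = (1)(0) + (2)(1) = 2
A^3[1,2] = (1)(1) + (2)(2) = 5
A^3[2,1] = (2)(0) + (5)(1) = 5
A^3[2,2] = (2)(1) + (5)(2) = 12
A^3 = 
  [  2,   5]
  [  5,  12]

A^4 = A^3·A:
A^4[1,1] = (2)(0) + (5)(1) = 5
A^4[1,2] = (2)(1) + (5)(2) = 12
A^4[2,1] = (5)(0) + (12)(1) = 12
A^4[2,2] = (5)(1) + (12)(2) = 29
A^4 = 
  [  5,  12]
  [ 12,  29]

Therefore
A^4 = 
  [  5,  12]
  [ 12,  29]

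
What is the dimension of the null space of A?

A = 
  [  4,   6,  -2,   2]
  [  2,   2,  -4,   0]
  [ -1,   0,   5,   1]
nullity(A) = 2

Row reduce:
R2 → R2 - (1/2)·R1
R3 → R3 + (1/4)·R1
R3 → R3 + (3/2)·R2
REF = 
  [  4,   6,  -2,   2]
  [  0,  -1,  -3,  -1]
  [  0,   0,   0,   0]
Pivot columns: 1, 2 → 2 pivots.
rank(A) = 2, so nullity(A) = 4 - 2 = 2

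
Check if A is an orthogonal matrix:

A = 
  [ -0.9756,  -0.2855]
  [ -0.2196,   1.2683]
No

AᵀA = 
  [  1,   0]
  [  0,   1.6901]
≠ I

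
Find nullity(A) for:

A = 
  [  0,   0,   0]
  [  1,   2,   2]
nullity(A) = 2

Row reduce:
Swap R1 ↔ R2
REF = 
  [  1,   2,   2]
  [  0,   0,   0]
Pivot columns: 1 → 1 pivot.
rank(A) = 1, so nullity(A) = 3 - 1 = 2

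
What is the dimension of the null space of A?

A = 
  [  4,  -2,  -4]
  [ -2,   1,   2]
nullity(A) = 2

Row reduce:
R2 → R2 + (1/2)·R1
REF = 
  [  4,  -2,  -4]
  [  0,   0,   0]
Pivot columns: 1 → 1 pivot.
rank(A) = 1, so nullity(A) = 3 - 1 = 2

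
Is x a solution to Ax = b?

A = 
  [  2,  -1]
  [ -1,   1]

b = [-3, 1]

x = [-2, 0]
No

Ax = [-4, 2] ≠ b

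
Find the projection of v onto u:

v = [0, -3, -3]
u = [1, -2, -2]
v·u = (0)(1) + (-3)(-2) + (-3)(-2) = 12
u·u = (1)² + (-2)² + (-2)² = 9
proj_u(v) = (v·u / u·u) × u = (12/9) × u = (4/3) × u

proj_u(v) = [4/3, -8/3, -8/3]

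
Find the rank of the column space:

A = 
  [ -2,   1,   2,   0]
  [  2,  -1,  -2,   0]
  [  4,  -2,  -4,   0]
dim(Col(A)) = 1

Row reduce:
R2 → R2 + (1)·R1
R3 → R3 + (2)·R1
REF = 
  [ -2,   1,   2,   0]
  [  0,   0,   0,   0]
  [  0,   0,   0,   0]
Pivot columns: 1 → 1 pivot.
dim(Col(A)) = number of pivot columns = 1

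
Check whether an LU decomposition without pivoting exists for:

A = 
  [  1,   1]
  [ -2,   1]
Yes.
A[1,1] = 1 ≠ 0, so Gaussian elimination proceeds without a row swap: multiplier ℓ₂₁ = (-2)/(1) = -2, and U[2,2] = 1 - (-2)(1) = 3.
L = 
  [  1,   0]
  [ -2,   1]
U = 
  [  1,   1]
  [  0,   3]
Check row 2 of LU: [(-2)(1), (-2)(1) + 3] = [-2, 1] = row 2 of A ✓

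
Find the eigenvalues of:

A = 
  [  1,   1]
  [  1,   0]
λ = (1 + √5)/2, (1 - √5)/2  (≈ 1.618, -0.618)

tr(A) = 1, det(A) = -1
Characteristic polynomial: λ² - tr(A)λ + det(A) = λ² - λ - 1
λ² - λ - 1 = 0  ⇒  λ = (1 ± √((-1)² - 4·(-1)))/2 = (1 ± √(5))/2
  = (1 + √5)/2,  (1 - √5)/2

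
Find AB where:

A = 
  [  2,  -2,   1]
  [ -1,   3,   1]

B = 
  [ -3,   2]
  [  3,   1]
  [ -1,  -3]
A is 2×3 and B is 3×2, so AB is 2×2. Each entry is (row of A)·(column of B):
AB[1,1] = (2)(-3) + (-2)(3) + (1)(-1) = -13
AB[1,2] = (2)(2) + (-2)(1) + (1)(-3) = -1
AB[2,1] = (-1)(-3) + (3)(3) + (1)(-1) = 11
AB[2,2] = (-1)(2) + (3)(1) + (1)(-3) = -2

AB = 
  [-13,  -1]
  [ 11,  -2]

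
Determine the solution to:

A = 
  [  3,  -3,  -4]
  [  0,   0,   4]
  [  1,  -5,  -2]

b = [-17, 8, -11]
x = [-2, 1, 2]

Row reduce the augmented matrix [A|b]:
R3 → R3 - (1/3)·R1
Swap R2 ↔ R3
REF = 
  [    3,    -3,    -4,   -17]
  [    0,    -4,  -2/3, -16/3]
  [    0,     0,     4,     8]

Back-substitution:
x₃ = 8 / 4 = 2
x₂ = (-16/3 - (-2/3)(2)) / (-4) = 1
x₁ = (-17 - (-3)(1) - (-4)(2)) / 3 = -2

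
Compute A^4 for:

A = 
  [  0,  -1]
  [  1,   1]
A² = A·A:
A²[1,1] = (0)(0) + (-1)(1) = -1
A²[1,2] = (0)(-1) + (-1)(1) = -1
A²[2,1] = (1)(0) + (1)(1) = 1
A²[2,2] = (1)(-1) + (1)(1) = 0
A² = 
  [ -1,  -1]
  [  1,   0]

A^3 = A^2·A:
A^3[1,1] = (-1)(0) + (-1)(1) = -1
A^3[1,2] = (-1)(-1) + (-1)(1) = 0
A^3[2,1] = (1)(0) + (0)(1) = 0
A^3[2,2] = (1)(-1) + (0)(1) = -1
A^3 = 
  [ -1,   0]
  [  0,  -1]

A^4 = A^3·A:
A^4[1,1] = (-1)(0) + (0)(1) = 0
A^4[1,2] = (-1)(-1) + (0)(1) = 1
A^4[2,1] = (0)(0) + (-1)(1) = -1
A^4[2,2] = (0)(-1) + (-1)(1) = -1
A^4 = 
  [  0,   1]
  [ -1,  -1]

Therefore
A^4 = 
  [  0,   1]
  [ -1,  -1]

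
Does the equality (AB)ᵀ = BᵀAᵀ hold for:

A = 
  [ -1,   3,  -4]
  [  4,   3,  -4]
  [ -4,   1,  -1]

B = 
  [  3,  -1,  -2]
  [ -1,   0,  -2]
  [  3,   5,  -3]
Yes

(AB)ᵀ = 
  [-18,  -3, -16]
  [-19, -24,  -1]
  [  8,  -2,   9]

BᵀAᵀ = 
  [-18,  -3, -16]
  [-19, -24,  -1]
  [  8,  -2,   9]

Both sides are equal — this is the standard identity (AB)ᵀ = BᵀAᵀ, which holds for all A, B.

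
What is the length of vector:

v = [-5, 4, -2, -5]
8.367

||v||₂ = √((-5)² + (4)² + (-2)² + (-5)²) = √70 = 8.367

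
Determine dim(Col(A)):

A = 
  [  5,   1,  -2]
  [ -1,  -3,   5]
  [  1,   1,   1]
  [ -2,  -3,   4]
dim(Col(A)) = 3

Row reduce:
R2 → R2 + (1/5)·R1
R3 → R3 - (1/5)·R1
R4 → R4 + (2/5)·R1
R3 → R3 + (2/7)·R2
R4 → R4 - (13/14)·R2
R4 → R4 + (15/38)·R3
REF = 
  [    5,     1,    -2]
  [    0, -14/5,  23/5]
  [    0,     0,  19/7]
  [    0,     0,     0]
Pivot columns: 1, 2, 3 → 3 pivots.
dim(Col(A)) = number of pivot columns = 3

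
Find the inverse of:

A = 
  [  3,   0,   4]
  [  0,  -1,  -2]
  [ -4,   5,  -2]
det(A) = (3)·((-1)(-2) - (-2)(5)) - (0)·((0)(-2) - (-2)(-4)) + (4)·((0)(5) - (-1)(-4))
  = (3)(12) - (0)(-8) + (4)(-4)
  = 20
det(A) = 20 ≠ 0, so A is invertible.

Cofactors Cᵢⱼ = (-1)ⁱ⁺ʲ·Mᵢⱼ:
C = 
  [ 12,   8,  -4]
  [ 20,  10, -15]
  [  4,   6,  -3]

adj(A) = Cᵀ:
adj(A) = 
  [ 12,  20,   4]
  [  8,  10,   6]
  [ -4, -15,  -3]

A⁻¹ = (1/20) · adj(A):
A⁻¹ = 
  [  3/5,     1,   1/5]
  [  2/5,   1/2,  3/10]
  [ -1/5,  -3/4, -3/20]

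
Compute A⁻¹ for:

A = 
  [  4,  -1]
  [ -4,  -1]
det(A) = (4)(-1) - (-1)(-4) = -8
For a 2×2 matrix, A⁻¹ = (1/det(A)) · [[d, -b], [-c, a]]
    = (-1/8) · [[-1, 1], [4, 4]]

A⁻¹ = 
  [ 1/8, -1/8]
  [-1/2, -1/2]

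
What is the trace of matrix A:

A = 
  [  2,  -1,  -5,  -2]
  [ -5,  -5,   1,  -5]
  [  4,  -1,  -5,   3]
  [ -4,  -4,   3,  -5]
-13

tr(A) = 2 + -5 + -5 + -5 = -13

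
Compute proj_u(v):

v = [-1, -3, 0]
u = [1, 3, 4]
v·u = (-1)(1) + (-3)(3) + (0)(4) = -10
u·u = (1)² + (3)² + (4)² = 26
proj_u(v) = (v·u / u·u) × u = (-10/26) × u = (-5/13) × u

proj_u(v) = [-5/13, -15/13, -20/13]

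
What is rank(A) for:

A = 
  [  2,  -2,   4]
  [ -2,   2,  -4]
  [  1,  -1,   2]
Row reduce:
R2 → R2 + (1)·R1
R3 → R3 - (1/2)·R1
REF = 
  [  2,  -2,   4]
  [  0,   0,   0]
  [  0,   0,   0]
Pivot columns: 1 → 1 pivot.

rank(A) = 1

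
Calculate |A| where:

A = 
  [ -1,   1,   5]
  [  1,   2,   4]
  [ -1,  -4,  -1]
-27

Cofactor expansion along row 1:
det(A) = (-1)·((2)(-1) - (4)(-4)) - (1)·((1)(-1) - (4)(-1)) + (5)·((1)(-4) - (2)(-1))
  = (-1)(14) - (1)(3) + (5)(-2)
  = -27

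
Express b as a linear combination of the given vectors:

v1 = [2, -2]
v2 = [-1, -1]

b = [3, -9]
c1 = 3, c2 = 3

b = 3·v1 + 3·v2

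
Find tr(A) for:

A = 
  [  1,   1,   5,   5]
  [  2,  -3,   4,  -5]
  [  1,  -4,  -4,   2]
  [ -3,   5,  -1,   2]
-4

tr(A) = 1 + -3 + -4 + 2 = -4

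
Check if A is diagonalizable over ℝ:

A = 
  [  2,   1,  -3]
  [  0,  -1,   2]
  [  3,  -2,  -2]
No

Characteristic polynomial: det(λI - A) = λ³ + λ² + 9λ - 9
By the rational root theorem any rational root is an integer dividing 9; none of those is a root, so p(λ) has no rational roots and hence (being an irreducible cubic) no repeated roots.
Discriminant of the cubic: Δ = -6444
Δ < 0 ⇒ one real eigenvalue and a complex-conjugate pair: λ ≈ -0.9255 + 3.117i, -0.9255 - 3.117i, 0.851
Has complex eigenvalues (not diagonalizable over ℝ).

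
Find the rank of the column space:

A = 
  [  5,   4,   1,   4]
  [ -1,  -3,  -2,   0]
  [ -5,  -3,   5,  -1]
Row reduce:
R2 → R2 + (1/5)·R1
R3 → R3 + (1)·R1
R3 → R3 + (5/11)·R2
REF = 
  [    5,     4,     1,     4]
  [    0, -11/5,  -9/5,   4/5]
  [    0,     0, 57/11, 37/11]
Pivot columns: 1, 2, 3 → 3 pivots.
dim(Col(A)) = number of pivot columns = 3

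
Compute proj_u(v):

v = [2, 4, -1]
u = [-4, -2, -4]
v·u = (2)(-4) + (4)(-2) + (-1)(-4) = -12
u·u = (-4)² + (-2)² + (-4)² = 36
proj_u(v) = (v·u / u·u) × u = (-12/36) × u = (-1/3) × u

proj_u(v) = [4/3, 2/3, 4/3]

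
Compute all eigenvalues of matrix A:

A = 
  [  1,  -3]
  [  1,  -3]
λ = 0, -2

tr(A) = -2, det(A) = 0
Characteristic polynomial: λ² - tr(A)λ + det(A) = λ² + 2λ
λ² + 2λ = λ(λ + 2)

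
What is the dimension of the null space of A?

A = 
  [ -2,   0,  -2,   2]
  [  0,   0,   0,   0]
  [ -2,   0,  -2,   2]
nullity(A) = 3

Row reduce:
R3 → R3 - (1)·R1
REF = 
  [ -2,   0,  -2,   2]
  [  0,   0,   0,   0]
  [  0,   0,   0,   0]
Pivot columns: 1 → 1 pivot.
rank(A) = 1, so nullity(A) = 4 - 1 = 3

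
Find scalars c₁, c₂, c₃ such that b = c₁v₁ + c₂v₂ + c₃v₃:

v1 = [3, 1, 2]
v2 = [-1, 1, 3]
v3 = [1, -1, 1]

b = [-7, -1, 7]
c1 = -2, c2 = 3, c3 = 2

b = -2·v1 + 3·v2 + 2·v3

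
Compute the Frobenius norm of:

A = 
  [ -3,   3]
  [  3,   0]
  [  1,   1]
||A||_F = 5.385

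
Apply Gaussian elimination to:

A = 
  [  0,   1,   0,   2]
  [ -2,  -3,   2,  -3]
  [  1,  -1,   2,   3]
Row operations:
Swap R1 ↔ R2
R3 → R3 + (1/2)·R1
R3 → R3 + (5/2)·R2

Resulting echelon form:
REF = 
  [  -2,   -3,    2,   -3]
  [   0,    1,    0,    2]
  [   0,    0,    3, 13/2]

Rank = 3 (number of non-zero pivot rows).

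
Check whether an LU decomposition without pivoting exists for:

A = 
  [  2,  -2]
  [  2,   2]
Yes.
A[1,1] = 2 ≠ 0, so Gaussian elimination proceeds without a row swap: multiplier ℓ₂₁ = (2)/(2) = 1, and U[2,2] = 2 - (1)(-2) = 4.
L = 
  [  1,   0]
  [  1,   1]
U = 
  [  2,  -2]
  [  0,   4]
Check row 2 of LU: [(1)(2), (1)(-2) + 4] = [2, 2] = row 2 of A ✓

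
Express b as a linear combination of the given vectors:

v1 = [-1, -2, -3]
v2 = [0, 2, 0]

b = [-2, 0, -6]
c1 = 2, c2 = 2

b = 2·v1 + 2·v2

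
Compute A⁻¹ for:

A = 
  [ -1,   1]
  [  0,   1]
det(A) = (-1)(1) - (1)(0) = -1
For a 2×2 matrix, A⁻¹ = (1/det(A)) · [[d, -b], [-c, a]]
    = (-1) · [[1, -1], [0, -1]]

A⁻¹ = 
  [ -1,   1]
  [  0,   1]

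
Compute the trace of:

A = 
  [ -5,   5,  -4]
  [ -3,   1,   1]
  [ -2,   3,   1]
-3

tr(A) = -5 + 1 + 1 = -3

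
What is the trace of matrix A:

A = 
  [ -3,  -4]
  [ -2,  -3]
-6

tr(A) = -3 + -3 = -6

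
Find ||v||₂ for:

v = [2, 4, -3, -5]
7.348

||v||₂ = √((2)² + (4)² + (-3)² + (-5)²) = √54 = 7.348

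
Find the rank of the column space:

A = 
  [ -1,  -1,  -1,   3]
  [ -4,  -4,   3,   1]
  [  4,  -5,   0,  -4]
Row reduce:
R2 → R2 - (4)·R1
R3 → R3 + (4)·R1
Swap R2 ↔ R3
REF = 
  [ -1,  -1,  -1,   3]
  [  0,  -9,  -4,   8]
  [  0,   0,   7, -11]
Pivot columns: 1, 2, 3 → 3 pivots.
dim(Col(A)) = number of pivot columns = 3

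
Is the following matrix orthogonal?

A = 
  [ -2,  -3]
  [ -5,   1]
No

AᵀA = 
  [ 29,   1]
  [  1,  10]
≠ I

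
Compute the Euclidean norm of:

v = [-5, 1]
5.099

||v||₂ = √((-5)² + (1)²) = √26 = 5.099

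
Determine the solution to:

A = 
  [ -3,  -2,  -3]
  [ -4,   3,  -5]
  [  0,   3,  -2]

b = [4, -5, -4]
x = [1, -2, -1]

Row reduce the augmented matrix [A|b]:
R2 → R2 - (4/3)·R1
R3 → R3 - (9/17)·R2
REF = 
  [    -3,     -2,     -3,      4]
  [     0,   17/3,     -1,  -31/3]
  [     0,      0, -25/17,  25/17]

Back-substitution:
x₃ = (25/17) / (-25/17) = -1
x₂ = (-31/3 - (-1)(-1)) / (17/3) = -2
x₁ = (4 - (-2)(-2) - (-3)(-1)) / (-3) = 1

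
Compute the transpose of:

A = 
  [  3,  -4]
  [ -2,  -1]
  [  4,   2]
Aᵀ = 
  [  3,  -2,   4]
  [ -4,  -1,   2]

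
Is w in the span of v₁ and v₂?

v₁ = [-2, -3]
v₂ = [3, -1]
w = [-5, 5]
Yes

Form the augmented matrix and row-reduce:
[v₁|v₂|w] = 
  [ -2,   3,  -5]
  [ -3,  -1,   5]
R2 → R2 - (3/2)·R1
REF = 
  [   -2,     3,    -5]
  [    0, -11/2,  25/2]

No row of the form [0 0 | nonzero], so the system is consistent. Back-substitution gives c₁ = -10/11, c₂ = -25/11: w = (-10/11)·v₁ + (-25/11)·v₂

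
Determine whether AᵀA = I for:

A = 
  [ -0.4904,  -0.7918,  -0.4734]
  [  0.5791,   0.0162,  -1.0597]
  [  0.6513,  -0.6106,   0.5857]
No

AᵀA = 
  [  1,   0,  -0.0001]
  [  0,   1,   0]
  [ -0.0001,   0,   1.6901]
≠ I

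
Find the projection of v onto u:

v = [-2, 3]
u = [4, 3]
proj_u(v) = [4/25, 3/25]

v·u = (-2)(4) + (3)(3) = 1
u·u = (4)² + (3)² = 25
proj_u(v) = (v·u / u·u) × u = (1/25) × u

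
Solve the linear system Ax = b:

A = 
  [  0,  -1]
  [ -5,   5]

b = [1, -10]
Row reduce the augmented matrix [A|b]:
Swap R1 ↔ R2
REF = 
  [ -5,   5, -10]
  [  0,  -1,   1]

Back-substitution:
x₂ = 1 / (-1) = -1
x₁ = (-10 - (5)(-1)) / (-5) = 1

x = [1, -1]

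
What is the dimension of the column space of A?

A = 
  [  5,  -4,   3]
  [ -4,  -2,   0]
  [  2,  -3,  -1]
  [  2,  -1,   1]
Row reduce:
R2 → R2 + (4/5)·R1
R3 → R3 - (2/5)·R1
R4 → R4 - (2/5)·R1
R3 → R3 - (7/26)·R2
R4 → R4 + (3/26)·R2
R4 → R4 + (1/37)·R3
REF = 
  [     5,     -4,      3]
  [     0,  -26/5,   12/5]
  [     0,      0, -37/13]
  [     0,      0,      0]
Pivot columns: 1, 2, 3 → 3 pivots.
dim(Col(A)) = number of pivot columns = 3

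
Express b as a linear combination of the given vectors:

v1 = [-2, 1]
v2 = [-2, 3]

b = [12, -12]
c1 = -3, c2 = -3

b = -3·v1 + -3·v2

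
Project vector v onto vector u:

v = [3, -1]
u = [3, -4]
v·u = (3)(3) + (-1)(-4) = 13
u·u = (3)² + (-4)² = 25
proj_u(v) = (v·u / u·u) × u = (13/25) × u

proj_u(v) = [39/25, -52/25]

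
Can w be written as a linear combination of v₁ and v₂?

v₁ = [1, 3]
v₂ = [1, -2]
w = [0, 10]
Yes

Form the augmented matrix and row-reduce:
[v₁|v₂|w] = 
  [  1,   1,   0]
  [  3,  -2,  10]
R2 → R2 - (3)·R1
REF = 
  [  1,   1,   0]
  [  0,  -5,  10]

No row of the form [0 0 | nonzero], so the system is consistent. Back-substitution gives c₁ = 2, c₂ = -2: w = (2)·v₁ + (-2)·v₂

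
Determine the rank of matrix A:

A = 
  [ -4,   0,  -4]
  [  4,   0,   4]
rank(A) = 1

Row reduce:
R2 → R2 + (1)·R1
REF = 
  [ -4,   0,  -4]
  [  0,   0,   0]
Pivot columns: 1 → 1 pivot.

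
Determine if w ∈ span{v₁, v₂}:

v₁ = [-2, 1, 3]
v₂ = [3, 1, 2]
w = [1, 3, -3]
No

Form the augmented matrix and row-reduce:
[v₁|v₂|w] = 
  [ -2,   3,   1]
  [  1,   1,   3]
  [  3,   2,  -3]
R2 → R2 + (1/2)·R1
R3 → R3 + (3/2)·R1
R3 → R3 - (13/5)·R2
REF = 
  [   -2,     3,     1]
  [    0,   5/2,   7/2]
  [    0,     0, -53/5]

Row 3 reads [0 0 | -53/5], i.e. 0 = -53/5, so the system is inconsistent and w ∉ span{v₁, v₂}.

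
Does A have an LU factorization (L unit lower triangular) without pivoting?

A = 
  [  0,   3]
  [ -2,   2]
No.
A[1,1] = 0 but A[2,1] = -2 ≠ 0. Any LU with L unit lower triangular has (LU)[1,1] = U[1,1] and (LU)[2,1] = L[2,1]·U[1,1]; matching A forces U[1,1] = 0, which then forces (LU)[2,1] = 0 ≠ -2. A row swap (pivoting) is required.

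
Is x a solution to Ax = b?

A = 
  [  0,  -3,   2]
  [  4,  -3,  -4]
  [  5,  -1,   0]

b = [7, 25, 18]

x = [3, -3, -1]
Yes

Ax = [7, 25, 18] = b ✓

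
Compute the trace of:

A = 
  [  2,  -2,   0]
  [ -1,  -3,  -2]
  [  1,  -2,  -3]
-4

tr(A) = 2 + -3 + -3 = -4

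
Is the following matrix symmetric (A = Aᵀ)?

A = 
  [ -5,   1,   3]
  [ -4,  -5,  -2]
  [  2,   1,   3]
No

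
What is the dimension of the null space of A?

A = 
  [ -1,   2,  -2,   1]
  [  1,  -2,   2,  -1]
nullity(A) = 3

Row reduce:
R2 → R2 + (1)·R1
REF = 
  [ -1,   2,  -2,   1]
  [  0,   0,   0,   0]
Pivot columns: 1 → 1 pivot.
rank(A) = 1, so nullity(A) = 4 - 1 = 3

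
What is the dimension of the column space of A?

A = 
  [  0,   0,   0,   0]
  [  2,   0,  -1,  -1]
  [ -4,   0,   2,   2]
Row reduce:
Swap R1 ↔ R2
R3 → R3 + (2)·R1
REF = 
  [  2,   0,  -1,  -1]
  [  0,   0,   0,   0]
  [  0,   0,   0,   0]
Pivot columns: 1 → 1 pivot.
dim(Col(A)) = number of pivot columns = 1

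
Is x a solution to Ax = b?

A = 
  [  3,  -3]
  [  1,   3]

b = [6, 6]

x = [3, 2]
No

Ax = [3, 9] ≠ b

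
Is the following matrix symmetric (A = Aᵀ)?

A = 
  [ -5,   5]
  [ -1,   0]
No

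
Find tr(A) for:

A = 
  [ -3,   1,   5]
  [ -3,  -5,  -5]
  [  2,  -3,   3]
-5

tr(A) = -3 + -5 + 3 = -5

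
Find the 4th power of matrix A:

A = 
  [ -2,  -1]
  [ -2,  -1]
A^4 = 
  [ 54,  27]
  [ 54,  27]

A² = A·A:
A²[1,1] = (-2)(-2) + (-1)(-2) = 6
A²[1,2] = (-2)(-1) + (-1)(-1) = 3
A²[2,1] = (-2)(-2) + (-1)(-2) = 6
A²[2,2] = (-2)(-1) + (-1)(-1) = 3
A² = 
  [  6,   3]
  [  6,   3]

A^3 = A^2·A:
A^3[1,1] = (6)(-2) + (3)(-2) = -18
A^3[1,2] = (6)(-1) + (3)(-1) = -9
A^3[2,1] = (6)(-2) + (3)(-2) = -18
A^3[2,2] = (6)(-1) + (3)(-1) = -9
A^3 = 
  [-18,  -9]
  [-18,  -9]

A^4 = A^3·A:
A^4[1,1] = (-18)(-2) + (-9)(-2) = 54
A^4[1,2] = (-18)(-1) + (-9)(-1) = 27
A^4[2,1] = (-18)(-2) + (-9)(-2) = 54
A^4[2,2] = (-18)(-1) + (-9)(-1) = 27
A^4 = 
  [ 54,  27]
  [ 54,  27]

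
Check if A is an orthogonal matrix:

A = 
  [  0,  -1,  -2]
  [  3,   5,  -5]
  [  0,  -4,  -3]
No

AᵀA = 
  [  9,  15, -15]
  [ 15,  42, -11]
  [-15, -11,  38]
≠ I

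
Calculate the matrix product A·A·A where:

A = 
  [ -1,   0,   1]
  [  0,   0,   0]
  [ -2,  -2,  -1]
A^3 = 
  [  5,   4,   1]
  [  0,   0,   0]
  [ -2,   2,   5]

A² = A·A:
A²[1,1] = (-1)(-1) + (0)(0) + (1)(-2) = -1
A²[1,2] = (-1)(0) + (0)(0) + (1)(-2) = -2
A²[1,3] = (-1)(1) + (0)(0) + (1)(-1) = -2
A²[2,1] = (0)(-1) + (0)(0) + (0)(-2) = 0
A²[2,2] = (0)(0) + (0)(0) + (0)(-2) = 0
A²[2,3] = (0)(1) + (0)(0) + (0)(-1) = 0
A²[3,1] = (-2)(-1) + (-2)(0) + (-1)(-2) = 4
A²[3,2] = (-2)(0) + (-2)(0) + (-1)(-2) = 2
A²[3,3] = (-2)(1) + (-2)(0) + (-1)(-1) = -1
A² = 
  [ -1,  -2,  -2]
  [  0,   0,   0]
  [  4,   2,  -1]

A^3 = A^2·A:
A^3[1,1] = (-1)(-1) + (-2)(0) + (-2)(-2) = 5
A^3[1,2] = (-1)(0) + (-2)(0) + (-2)(-2) = 4
A^3[1,3] = (-1)(1) + (-2)(0) + (-2)(-1) = 1
A^3[2,1] = (0)(-1) + (0)(0) + (0)(-2) = 0
A^3[2,2] = (0)(0) + (0)(0) + (0)(-2) = 0
A^3[2,3] = (0)(1) + (0)(0) + (0)(-1) = 0
A^3[3,1] = (4)(-1) + (2)(0) + (-1)(-2) = -2
A^3[3,2] = (4)(0) + (2)(0) + (-1)(-2) = 2
A^3[3,3] = (4)(1) + (2)(0) + (-1)(-1) = 5
A^3 = 
  [  5,   4,   1]
  [  0,   0,   0]
  [ -2,   2,   5]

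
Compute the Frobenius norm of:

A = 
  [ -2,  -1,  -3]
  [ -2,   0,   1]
||A||_F = 4.359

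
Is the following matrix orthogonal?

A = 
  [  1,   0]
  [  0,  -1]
Yes

AᵀA = 
  [  1,   0]
  [  0,   1]
= I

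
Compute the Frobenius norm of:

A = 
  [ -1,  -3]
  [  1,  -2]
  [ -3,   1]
||A||_F = 5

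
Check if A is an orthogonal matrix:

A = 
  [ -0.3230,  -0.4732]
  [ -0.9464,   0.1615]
No

AᵀA = 
  [  1,   0]
  [  0,   0.2500]
≠ I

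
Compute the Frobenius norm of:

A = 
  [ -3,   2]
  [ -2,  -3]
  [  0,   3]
||A||_F = 5.916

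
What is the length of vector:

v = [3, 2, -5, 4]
7.348

||v||₂ = √((3)² + (2)² + (-5)² + (4)²) = √54 = 7.348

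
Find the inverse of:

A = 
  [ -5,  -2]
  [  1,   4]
det(A) = (-5)(4) - (-2)(1) = -18
For a 2×2 matrix, A⁻¹ = (1/det(A)) · [[d, -b], [-c, a]]
    = (-1/18) · [[4, 2], [-1, -5]]

A⁻¹ = 
  [-2/9, -1/9]
  [1/18, 5/18]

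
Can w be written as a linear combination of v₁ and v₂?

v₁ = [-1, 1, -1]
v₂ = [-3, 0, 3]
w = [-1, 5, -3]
No

Form the augmented matrix and row-reduce:
[v₁|v₂|w] = 
  [ -1,  -3,  -1]
  [  1,   0,   5]
  [ -1,   3,  -3]
R2 → R2 + (1)·R1
R3 → R3 - (1)·R1
R3 → R3 + (2)·R2
REF = 
  [ -1,  -3,  -1]
  [  0,  -3,   4]
  [  0,   0,   6]

Row 3 reads [0 0 | 6], i.e. 0 = 6, so the system is inconsistent and w ∉ span{v₁, v₂}.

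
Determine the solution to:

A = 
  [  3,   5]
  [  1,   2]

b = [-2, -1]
Row reduce the augmented matrix [A|b]:
R2 → R2 - (1/3)·R1
REF = 
  [   3,    5,   -2]
  [   0,  1/3, -1/3]

Back-substitution:
x₂ = (-1/3) / (1/3) = -1
x₁ = (-2 - (5)(-1)) / 3 = 1

x = [1, -1]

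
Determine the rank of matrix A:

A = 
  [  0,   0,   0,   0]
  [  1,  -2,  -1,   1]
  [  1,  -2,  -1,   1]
Row reduce:
Swap R1 ↔ R2
R3 → R3 - (1)·R1
REF = 
  [  1,  -2,  -1,   1]
  [  0,   0,   0,   0]
  [  0,   0,   0,   0]
Pivot columns: 1 → 1 pivot.

rank(A) = 1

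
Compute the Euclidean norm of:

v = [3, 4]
5

||v||₂ = √((3)² + (4)²) = √25 = 5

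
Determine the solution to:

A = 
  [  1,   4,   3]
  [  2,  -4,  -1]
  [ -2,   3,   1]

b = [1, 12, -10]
x = [3, -2, 2]

Row reduce the augmented matrix [A|b]:
R2 → R2 - (2)·R1
R3 → R3 + (2)·R1
R3 → R3 + (11/12)·R2
REF = 
  [   1,    4,    3,    1]
  [   0,  -12,   -7,   10]
  [   0,    0, 7/12,  7/6]

Back-substitution:
x₃ = (7/6) / (7/12) = 2
x₂ = (10 - (-7)(2)) / (-12) = -2
x₁ = (1 - (4)(-2) - (3)(2)) / 1 = 3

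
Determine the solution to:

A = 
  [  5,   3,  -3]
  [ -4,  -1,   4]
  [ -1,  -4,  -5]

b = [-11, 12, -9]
x = [-1, 0, 2]

Row reduce the augmented matrix [A|b]:
R2 → R2 + (4/5)·R1
R3 → R3 + (1/5)·R1
R3 → R3 + (17/7)·R2
REF = 
  [    5,     3,    -3,   -11]
  [    0,   7/5,   8/5,  16/5]
  [    0,     0, -12/7, -24/7]

Back-substitution:
x₃ = (-24/7) / (-12/7) = 2
x₂ = (16/5 - (8/5)(2)) / (7/5) = 0
x₁ = (-11 - (3)(0) - (-3)(2)) / 5 = -1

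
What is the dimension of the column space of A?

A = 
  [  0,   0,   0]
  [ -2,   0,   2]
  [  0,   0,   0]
Row reduce:
Swap R1 ↔ R2
REF = 
  [ -2,   0,   2]
  [  0,   0,   0]
  [  0,   0,   0]
Pivot columns: 1 → 1 pivot.
dim(Col(A)) = number of pivot columns = 1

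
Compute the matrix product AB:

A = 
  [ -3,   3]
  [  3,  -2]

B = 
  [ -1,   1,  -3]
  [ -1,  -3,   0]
AB = 
  [  0, -12,   9]
  [ -1,   9,  -9]

A is 2×2 and B is 2×3, so AB is 2×3. Each entry is (row of A)·(column of B):
AB[1,1] = (-3)(-1) + (3)(-1) = 0
AB[1,2] = (-3)(1) + (3)(-3) = -12
AB[1,3] = (-3)(-3) + (3)(0) = 9
AB[2,1] = (3)(-1) + (-2)(-1) = -1
AB[2,2] = (3)(1) + (-2)(-3) = 9
AB[2,3] = (3)(-3) + (-2)(0) = -9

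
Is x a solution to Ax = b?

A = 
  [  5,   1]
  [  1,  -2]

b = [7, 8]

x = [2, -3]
Yes

Ax = [7, 8] = b ✓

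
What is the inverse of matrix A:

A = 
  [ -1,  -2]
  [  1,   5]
det(A) = (-1)(5) - (-2)(1) = -3
For a 2×2 matrix, A⁻¹ = (1/det(A)) · [[d, -b], [-c, a]]
    = (-1/3) · [[5, 2], [-1, -1]]

A⁻¹ = 
  [-5/3, -2/3]
  [ 1/3,  1/3]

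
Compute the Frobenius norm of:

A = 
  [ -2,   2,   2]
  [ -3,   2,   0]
||A||_F = 5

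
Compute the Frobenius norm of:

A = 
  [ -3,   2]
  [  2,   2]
||A||_F = 4.583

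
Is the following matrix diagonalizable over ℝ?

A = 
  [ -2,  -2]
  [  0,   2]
Yes

tr(A) = 0, det(A) = -4
Characteristic polynomial: λ² - tr(A)λ + det(A) = λ² - 4
λ² - 4 = (λ + 2)(λ - 2)
Eigenvalues: 2, -2
λ=-2: alg. mult. = 1, geom. mult. = 2 - rank(A - (-2)I) = 2 - 1 = 1
λ=2: alg. mult. = 1, geom. mult. = 2 - rank(A - (2)I) = 2 - 1 = 1
Sum of geometric multiplicities equals n, so A has n independent eigenvectors.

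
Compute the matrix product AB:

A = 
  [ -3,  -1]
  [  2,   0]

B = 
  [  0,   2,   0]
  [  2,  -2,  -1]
AB = 
  [ -2,  -4,   1]
  [  0,   4,   0]

A is 2×2 and B is 2×3, so AB is 2×3. Each entry is (row of A)·(column of B):
AB[1,1] = (-3)(0) + (-1)(2) = -2
AB[1,2] = (-3)(2) + (-1)(-2) = -4
AB[1,3] = (-3)(0) + (-1)(-1) = 1
AB[2,1] = (2)(0) + (0)(2) = 0
AB[2,2] = (2)(2) + (0)(-2) = 4
AB[2,3] = (2)(0) + (0)(-1) = 0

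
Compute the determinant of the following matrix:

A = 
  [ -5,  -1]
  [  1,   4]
For a 2×2 matrix, det = ad - bc = (-5)(4) - (-1)(1) = -19

det(A) = -19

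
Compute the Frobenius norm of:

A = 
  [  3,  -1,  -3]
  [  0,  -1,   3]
||A||_F = 5.385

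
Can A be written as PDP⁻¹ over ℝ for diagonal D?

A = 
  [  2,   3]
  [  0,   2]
No

tr(A) = 4, det(A) = 4
Characteristic polynomial: λ² - tr(A)λ + det(A) = λ² - 4λ + 4
λ² - 4λ + 4 = (λ - 2)²
Eigenvalues: 2, 2
λ=2: alg. mult. = 2, geom. mult. = 2 - rank(A - (2)I) = 2 - 1 = 1
Sum of geometric multiplicities = 1 < n = 2, so there aren't enough independent eigenvectors.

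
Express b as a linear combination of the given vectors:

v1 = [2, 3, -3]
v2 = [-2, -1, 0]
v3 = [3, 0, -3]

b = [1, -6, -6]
c1 = -1, c2 = 3, c3 = 3

b = -1·v1 + 3·v2 + 3·v3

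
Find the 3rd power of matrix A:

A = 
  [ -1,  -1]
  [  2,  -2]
A^3 = 
  [  7,  -5]
  [ 10,   2]

A² = A·A:
A²[1,1] = (-1)(-1) + (-1)(2) = -1
A²[1,2] = (-1)(-1) + (-1)(-2) = 3
A²[2,1] = (2)(-1) + (-2)(2) = -6
A²[2,2] = (2)(-1) + (-2)(-2) = 2
A² = 
  [ -1,   3]
  [ -6,   2]

A^3 = A^2·A:
A^3[1,1] = (-1)(-1) + (3)(2) = 7
A^3[1,2] = (-1)(-1) + (3)(-2) = -5
A^3[2,1] = (-6)(-1) + (2)(2) = 10
A^3[2,2] = (-6)(-1) + (2)(-2) = 2
A^3 = 
  [  7,  -5]
  [ 10,   2]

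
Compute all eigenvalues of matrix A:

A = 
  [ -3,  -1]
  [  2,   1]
λ = -1 + √2, -1 - √2  (≈ 0.4142, -2.414)

tr(A) = -2, det(A) = -1
Characteristic polynomial: λ² - tr(A)λ + det(A) = λ² + 2λ - 1
λ² + 2λ - 1 = 0  ⇒  λ = (-2 ± √((2)² - 4·(-1)))/2 = (-2 ± √(8))/2
  = -1 + √2,  -1 - √2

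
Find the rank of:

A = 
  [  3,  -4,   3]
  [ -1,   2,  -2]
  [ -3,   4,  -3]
rank(A) = 2

Row reduce:
R2 → R2 + (1/3)·R1
R3 → R3 + (1)·R1
REF = 
  [  3,  -4,   3]
  [  0, 2/3,  -1]
  [  0,   0,   0]
Pivot columns: 1, 2 → 2 pivots.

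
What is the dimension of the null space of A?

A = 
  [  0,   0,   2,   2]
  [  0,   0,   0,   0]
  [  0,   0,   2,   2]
nullity(A) = 3

Row reduce:
R3 → R3 - (1)·R1
REF = 
  [  0,   0,   2,   2]
  [  0,   0,   0,   0]
  [  0,   0,   0,   0]
Pivot columns: 3 → 1 pivot.
rank(A) = 1, so nullity(A) = 4 - 1 = 3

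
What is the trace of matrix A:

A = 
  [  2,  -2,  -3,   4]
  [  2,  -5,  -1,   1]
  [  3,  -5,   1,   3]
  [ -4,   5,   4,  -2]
-4

tr(A) = 2 + -5 + 1 + -2 = -4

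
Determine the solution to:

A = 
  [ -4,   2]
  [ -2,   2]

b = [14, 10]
Row reduce the augmented matrix [A|b]:
R2 → R2 - (1/2)·R1
REF = 
  [ -4,   2,  14]
  [  0,   1,   3]

Back-substitution:
x₂ = 3 / 1 = 3
x₁ = (14 - (2)(3)) / (-4) = -2

x = [-2, 3]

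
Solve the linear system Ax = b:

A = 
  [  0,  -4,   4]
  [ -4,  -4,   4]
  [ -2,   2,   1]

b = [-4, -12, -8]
Row reduce the augmented matrix [A|b]:
Swap R1 ↔ R2
R3 → R3 - (1/2)·R1
R3 → R3 + (1)·R2
REF = 
  [ -4,  -4,   4, -12]
  [  0,  -4,   4,  -4]
  [  0,   0,   3,  -6]

Back-substitution:
x₃ = (-6) / 3 = -2
x₂ = (-4 - (4)(-2)) / (-4) = -1
x₁ = (-12 - (-4)(-1) - (4)(-2)) / (-4) = 2

x = [2, -1, -2]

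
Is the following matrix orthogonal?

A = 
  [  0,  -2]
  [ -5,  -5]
No

AᵀA = 
  [ 25,  25]
  [ 25,  29]
≠ I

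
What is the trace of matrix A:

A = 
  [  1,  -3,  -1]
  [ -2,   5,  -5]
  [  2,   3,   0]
6

tr(A) = 1 + 5 + 0 = 6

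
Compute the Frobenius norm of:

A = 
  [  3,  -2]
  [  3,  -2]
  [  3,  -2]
||A||_F = 6.245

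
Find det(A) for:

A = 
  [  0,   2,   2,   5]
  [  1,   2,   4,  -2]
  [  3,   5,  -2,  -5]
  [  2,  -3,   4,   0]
Cofactor expansion along row 1: det(A) = a₁₁M₁₁ - a₁₂M₁₂ + a₁₃M₁₃ - a₁₄M₁₄

M₁₁ = det[[2, 4, -2]; [5, -2, -5]; [-3, 4, 0]]
  = (2)·((-2)(0) - (-5)(4)) - (4)·((5)(0) - (-5)(-3)) + (-2)·((5)(4) - (-2)(-3))
  = (2)(20) - (4)(-15) + (-2)(14)
  = 72
M₁₂ = det[[1, 4, -2]; [3, -2, -5]; [2, 4, 0]]
  = (1)·((-2)(0) - (-5)(4)) - (4)·((3)(0) - (-5)(2)) + (-2)·((3)(4) - (-2)(2))
  = (1)(20) - (4)(10) + (-2)(16)
  = -52
M₁₃ = det[[1, 2, -2]; [3, 5, -5]; [2, -3, 0]]
  = (1)·((5)(0) - (-5)(-3)) - (2)·((3)(0) - (-5)(2)) + (-2)·((3)(-3) - (5)(2))
  = (1)(-15) - (2)(10) + (-2)(-19)
  = 3
M₁₄ = det[[1, 2, 4]; [3, 5, -2]; [2, -3, 4]]
  = (1)·((5)(4) - (-2)(-3)) - (2)·((3)(4) - (-2)(2)) + (4)·((3)(-3) - (5)(2))
  = (1)(14) - (2)(16) + (4)(-19)
  = -94

det(A) = (0)(72) - (2)(-52) + (2)(3) - (5)(-94) = 580

det(A) = 580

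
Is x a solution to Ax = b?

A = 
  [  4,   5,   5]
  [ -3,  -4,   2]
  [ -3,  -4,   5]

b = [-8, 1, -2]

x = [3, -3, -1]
Yes

Ax = [-8, 1, -2] = b ✓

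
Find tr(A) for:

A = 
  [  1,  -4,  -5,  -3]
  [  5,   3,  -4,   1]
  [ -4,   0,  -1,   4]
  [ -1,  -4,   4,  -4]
-1

tr(A) = 1 + 3 + -1 + -4 = -1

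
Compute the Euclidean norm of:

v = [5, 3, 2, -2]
6.481

||v||₂ = √((5)² + (3)² + (2)² + (-2)²) = √42 = 6.481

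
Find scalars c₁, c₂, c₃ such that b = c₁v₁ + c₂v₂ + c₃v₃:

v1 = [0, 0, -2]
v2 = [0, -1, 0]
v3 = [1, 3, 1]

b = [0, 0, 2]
c1 = -1, c2 = 0, c3 = 0

b = -1·v1 + 0·v2 + 0·v3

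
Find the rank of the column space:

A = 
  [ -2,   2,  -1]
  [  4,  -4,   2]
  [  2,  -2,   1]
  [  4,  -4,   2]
dim(Col(A)) = 1

Row reduce:
R2 → R2 + (2)·R1
R3 → R3 + (1)·R1
R4 → R4 + (2)·R1
REF = 
  [ -2,   2,  -1]
  [  0,   0,   0]
  [  0,   0,   0]
  [  0,   0,   0]
Pivot columns: 1 → 1 pivot.
dim(Col(A)) = number of pivot columns = 1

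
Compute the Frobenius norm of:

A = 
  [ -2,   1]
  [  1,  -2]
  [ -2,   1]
||A||_F = 3.873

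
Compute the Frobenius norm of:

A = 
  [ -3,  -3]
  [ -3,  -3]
||A||_F = 6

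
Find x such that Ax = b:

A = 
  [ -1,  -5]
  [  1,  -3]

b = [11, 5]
x = [-1, -2]

Row reduce the augmented matrix [A|b]:
R2 → R2 + (1)·R1
REF = 
  [ -1,  -5,  11]
  [  0,  -8,  16]

Back-substitution:
x₂ = 16 / (-8) = -2
x₁ = (11 - (-5)(-2)) / (-1) = -1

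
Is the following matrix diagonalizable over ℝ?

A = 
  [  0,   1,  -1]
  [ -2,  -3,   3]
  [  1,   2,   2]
Yes

Characteristic polynomial: det(λI - A) = λ³ + λ² - 9λ - 8
By the rational root theorem any rational root is an integer dividing 8; none of those is a root, so p(λ) has no rational roots and hence (being an irreducible cubic) no repeated roots.
Discriminant of the cubic: Δ = 2597
Δ > 0 ⇒ three distinct real eigenvalues: λ ≈ -3.079, -0.8785, 2.958
Three distinct real eigenvalues, so A has 3 independent eigenvectors.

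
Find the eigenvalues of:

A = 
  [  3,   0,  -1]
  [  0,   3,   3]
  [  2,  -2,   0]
λ = 3, (3 + i√23)/2, (3 - i√23)/2  (≈ 3, 1.5 + 2.398i, 1.5 - 2.398i)

Characteristic polynomial: det(λI - A) = λ³ - 6λ² + 17λ - 24
Testing integer divisors of the constant term: p(3) = 0, so (λ - 3) is a factor:
p(λ) = (λ - 3)(λ² - 3λ + 8)
λ² - 3λ + 8 = 0  ⇒  λ = (3 ± √((-3)² - 4·(8)))/2 = (3 ± √(-23))/2
  = (3 + i√23)/2,  (3 - i√23)/2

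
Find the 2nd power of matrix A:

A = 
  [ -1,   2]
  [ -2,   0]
A² = A·A:
A²[1,1] = (-1)(-1) + (2)(-2) = -3
A²[1,2] = (-1)(2) + (2)(0) = -2
A²[2,1] = (-2)(-1) + (0)(-2) = 2
A²[2,2] = (-2)(2) + (0)(0) = -4
A² = 
  [ -3,  -2]
  [  2,  -4]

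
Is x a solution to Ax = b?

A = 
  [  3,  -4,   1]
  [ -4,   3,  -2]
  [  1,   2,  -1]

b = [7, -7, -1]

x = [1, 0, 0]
No

Ax = [3, -4, 1] ≠ b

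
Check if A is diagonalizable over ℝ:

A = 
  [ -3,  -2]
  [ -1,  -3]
Yes

tr(A) = -6, det(A) = 7
Characteristic polynomial: λ² - tr(A)λ + det(A) = λ² + 6λ + 7
λ² + 6λ + 7 = 0  ⇒  λ = (-6 ± √((6)² - 4·(7)))/2 = (-6 ± √(8))/2
  = -3 + √2,  -3 - √2
Eigenvalues: -3 + √2, -3 - √2  (≈ -1.586, -4.414)
The two irrational eigenvalues are distinct (simple), so each has alg. mult. = geom. mult. = 1.
Sum of geometric multiplicities equals n, so A has n independent eigenvectors.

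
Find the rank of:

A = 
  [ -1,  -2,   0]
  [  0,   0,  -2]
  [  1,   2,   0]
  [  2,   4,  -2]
Row reduce:
R3 → R3 + (1)·R1
R4 → R4 + (2)·R1
R4 → R4 - (1)·R2
REF = 
  [ -1,  -2,   0]
  [  0,   0,  -2]
  [  0,   0,   0]
  [  0,   0,   0]
Pivot columns: 1, 3 → 2 pivots.

rank(A) = 2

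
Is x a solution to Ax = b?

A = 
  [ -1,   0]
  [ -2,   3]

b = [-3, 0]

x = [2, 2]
No

Ax = [-2, 2] ≠ b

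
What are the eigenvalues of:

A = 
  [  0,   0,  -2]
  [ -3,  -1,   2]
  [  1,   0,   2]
λ = -1, 1 + i, 1 - i  (≈ -1, 1 + 1i, 1 - 1i)

Characteristic polynomial: det(λI - A) = λ³ - λ² + 2
Testing integer divisors of the constant term: p(-1) = 0, so (λ + 1) is a factor:
p(λ) = (λ + 1)(λ² - 2λ + 2)
λ² - 2λ + 2 = 0  ⇒  λ = (2 ± √((-2)² - 4·(2)))/2 = (2 ± √(-4))/2
  = 1 + i,  1 - i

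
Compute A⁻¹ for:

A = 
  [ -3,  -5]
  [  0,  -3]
det(A) = (-3)(-3) - (-5)(0) = 9
For a 2×2 matrix, A⁻¹ = (1/det(A)) · [[d, -b], [-c, a]]
    = (1/9) · [[-3, 5], [0, -3]]

A⁻¹ = 
  [-1/3,  5/9]
  [   0, -1/3]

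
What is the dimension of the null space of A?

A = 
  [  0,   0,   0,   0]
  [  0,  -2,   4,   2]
nullity(A) = 3

Row reduce:
Swap R1 ↔ R2
REF = 
  [  0,  -2,   4,   2]
  [  0,   0,   0,   0]
Pivot columns: 2 → 1 pivot.
rank(A) = 1, so nullity(A) = 4 - 1 = 3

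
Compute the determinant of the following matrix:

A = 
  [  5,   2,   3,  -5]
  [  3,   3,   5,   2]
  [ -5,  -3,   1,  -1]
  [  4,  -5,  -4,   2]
Cofactor expansion along row 1: det(A) = a₁₁M₁₁ - a₁₂M₁₂ + a₁₃M₁₃ - a₁₄M₁₄

M₁₁ = det[[3, 5, 2]; [-3, 1, -1]; [-5, -4, 2]]
  = (3)·((1)(2) - (-1)(-4)) - (5)·((-3)(2) - (-1)(-5)) + (2)·((-3)(-4) - (1)(-5))
  = (3)(-2) - (5)(-11) + (2)(17)
  = 83
M₁₂ = det[[3, 5, 2]; [-5, 1, -1]; [4, -4, 2]]
  = (3)·((1)(2) - (-1)(-4)) - (5)·((-5)(2) - (-1)(4)) + (2)·((-5)(-4) - (1)(4))
  = (3)(-2) - (5)(-6) + (2)(16)
  = 56
M₁₃ = det[[3, 3, 2]; [-5, -3, -1]; [4, -5, 2]]
  = (3)·((-3)(2) - (-1)(-5)) - (3)·((-5)(2) - (-1)(4)) + (2)·((-5)(-5) - (-3)(4))
  = (3)(-11) - (3)(-6) + (2)(37)
  = 59
M₁₄ = det[[3, 3, 5]; [-5, -3, 1]; [4, -5, -4]]
  = (3)·((-3)(-4) - (1)(-5)) - (3)·((-5)(-4) - (1)(4)) + (5)·((-5)(-5) - (-3)(4))
  = (3)(17) - (3)(16) + (5)(37)
  = 188

det(A) = (5)(83) - (2)(56) + (3)(59) - (-5)(188) = 1420

det(A) = 1420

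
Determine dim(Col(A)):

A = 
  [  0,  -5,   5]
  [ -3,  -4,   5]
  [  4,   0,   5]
Row reduce:
Swap R1 ↔ R2
R3 → R3 + (4/3)·R1
R3 → R3 - (16/15)·R2
REF = 
  [  -3,   -4,    5]
  [   0,   -5,    5]
  [   0,    0, 19/3]
Pivot columns: 1, 2, 3 → 3 pivots.
dim(Col(A)) = number of pivot columns = 3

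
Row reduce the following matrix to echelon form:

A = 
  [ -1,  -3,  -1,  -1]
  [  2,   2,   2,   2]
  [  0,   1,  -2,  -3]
Row operations:
R2 → R2 + (2)·R1
R3 → R3 + (1/4)·R2

Resulting echelon form:
REF = 
  [ -1,  -3,  -1,  -1]
  [  0,  -4,   0,   0]
  [  0,   0,  -2,  -3]

Rank = 3 (number of non-zero pivot rows).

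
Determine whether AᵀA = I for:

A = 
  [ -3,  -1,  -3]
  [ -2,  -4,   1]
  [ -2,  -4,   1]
No

AᵀA = 
  [ 17,  19,   5]
  [ 19,  33,  -5]
  [  5,  -5,  11]
≠ I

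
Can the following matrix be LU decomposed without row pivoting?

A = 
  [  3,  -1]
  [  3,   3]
Yes.
A[1,1] = 3 ≠ 0, so Gaussian elimination proceeds without a row swap: multiplier ℓ₂₁ = (3)/(3) = 1, and U[2,2] = 3 - (1)(-1) = 4.
L = 
  [  1,   0]
  [  1,   1]
U = 
  [  3,  -1]
  [  0,   4]
Check row 2 of LU: [(1)(3), (1)(-1) + 4] = [3, 3] = row 2 of A ✓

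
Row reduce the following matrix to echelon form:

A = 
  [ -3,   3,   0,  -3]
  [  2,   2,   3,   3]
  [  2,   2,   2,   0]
Row operations:
R2 → R2 + (2/3)·R1
R3 → R3 + (2/3)·R1
R3 → R3 - (1)·R2

Resulting echelon form:
REF = 
  [ -3,   3,   0,  -3]
  [  0,   4,   3,   1]
  [  0,   0,  -1,  -3]

Rank = 3 (number of non-zero pivot rows).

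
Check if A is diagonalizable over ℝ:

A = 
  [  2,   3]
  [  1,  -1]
Yes

tr(A) = 1, det(A) = -5
Characteristic polynomial: λ² - tr(A)λ + det(A) = λ² - λ - 5
λ² - λ - 5 = 0  ⇒  λ = (1 ± √((-1)² - 4·(-5)))/2 = (1 ± √(21))/2
  = (1 + √21)/2,  (1 - √21)/2
Eigenvalues: (1 + √21)/2, (1 - √21)/2  (≈ 2.791, -1.791)
The two irrational eigenvalues are distinct (simple), so each has alg. mult. = geom. mult. = 1.
Sum of geometric multiplicities equals n, so A has n independent eigenvectors.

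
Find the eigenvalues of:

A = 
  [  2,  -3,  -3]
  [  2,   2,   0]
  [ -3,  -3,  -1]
Characteristic polynomial: det(λI - A) = λ³ - 3λ² - 3λ + 10
Testing integer divisors of the constant term: p(2) = 0, so (λ - 2) is a factor:
p(λ) = (λ - 2)(λ² - λ - 5)
λ² - λ - 5 = 0  ⇒  λ = (1 ± √((-1)² - 4·(-5)))/2 = (1 ± √(21))/2
  = (1 + √21)/2,  (1 - √21)/2

λ = 2, (1 + √21)/2, (1 - √21)/2  (≈ 2, 2.791, -1.791)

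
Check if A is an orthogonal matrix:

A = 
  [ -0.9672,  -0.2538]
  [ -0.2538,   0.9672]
Yes

AᵀA = 
  [  0.9999,   0]
  [  0,   0.9999]
≈ I (equal to I up to the 4-dp rounding of the entries)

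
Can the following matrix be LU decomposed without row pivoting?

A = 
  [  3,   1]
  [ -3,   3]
Yes.
A[1,1] = 3 ≠ 0, so Gaussian elimination proceeds without a row swap: multiplier ℓ₂₁ = (-3)/(3) = -1, and U[2,2] = 3 - (-1)(1) = 4.
L = 
  [  1,   0]
  [ -1,   1]
U = 
  [  3,   1]
  [  0,   4]
Check row 2 of LU: [(-1)(3), (-1)(1) + 4] = [-3, 3] = row 2 of A ✓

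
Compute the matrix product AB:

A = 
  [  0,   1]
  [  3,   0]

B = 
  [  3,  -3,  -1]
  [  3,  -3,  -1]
A is 2×2 and B is 2×3, so AB is 2×3. Each entry is (row of A)·(column of B):
AB[1,1] = (0)(3) + (1)(3) = 3
AB[1,2] = (0)(-3) + (1)(-3) = -3
AB[1,3] = (0)(-1) + (1)(-1) = -1
AB[2,1] = (3)(3) + (0)(3) = 9
AB[2,2] = (3)(-3) + (0)(-3) = -9
AB[2,3] = (3)(-1) + (0)(-1) = -3

AB = 
  [  3,  -3,  -1]
  [  9,  -9,  -3]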